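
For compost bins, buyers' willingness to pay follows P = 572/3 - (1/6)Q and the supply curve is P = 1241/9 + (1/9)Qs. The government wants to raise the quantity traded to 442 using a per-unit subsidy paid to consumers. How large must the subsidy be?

Required subsidy s = 70 per unit

At Q = 442, from the demand curve buyers pay Pb = 572/3 − (1/6)·442 = 117; from the supply curve sellers need Ps = 1241/9 + (1/9)·442 = 187.
The subsidy must fill the gap: s = Ps − Pb = 187 − 117 = 70.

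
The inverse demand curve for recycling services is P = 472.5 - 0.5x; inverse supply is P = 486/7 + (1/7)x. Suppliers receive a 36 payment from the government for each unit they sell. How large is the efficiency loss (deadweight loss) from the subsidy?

Pre-subsidy: 472.5 - 0.5x = 486/7 + (1/7)x gives x* = 627 and P* = 159.
With the subsidy, sellers receive Ps = Pb + 36 for each unit, where Pb is the price buyers pay.
On the curves, Pb = 472.5 - 0.5x and Ps = 486/7 + (1/7)x; the wedge Ps − Pb = 36 gives 486/7 + (1/7)x − (472.5 - 0.5x) = 36, so x' = 683.
Then Pb = 472.5 − 0.5·683 = 131 and Ps = 486/7 + (1/7)·683 = 167.
The subsidy expands output by 683 − 627 = 56 past the efficient level; on those units the gap between marginal cost and willingness to pay runs from 0 up to 36.
DWL = ½ × 36 × 56 = 1008.

Deadweight loss = 1008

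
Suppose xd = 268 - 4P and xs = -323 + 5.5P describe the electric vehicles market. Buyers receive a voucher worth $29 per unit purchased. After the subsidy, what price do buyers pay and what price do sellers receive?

Pre-subsidy: 268 - 4P = -323 + 5.5P gives P* = 1182/19, x* = 364/19.
With the rebate, buyers effectively pay Pb = Ps − 29, where Ps is the price sellers receive.
Demand in terms of Ps becomes xd = 268 − 4(Ps − 29) = 384 - 4Ps. Setting this equal to supply: 384 - 4Ps = -323 + 5.5Ps, so Ps = 1414/19.
Buyers pay Pb = 1414/19 − 29 = 863/19; x' = -323 + 5.5·(1414/19) = 1640/19.

Buyers pay 863/19; sellers receive 1414/19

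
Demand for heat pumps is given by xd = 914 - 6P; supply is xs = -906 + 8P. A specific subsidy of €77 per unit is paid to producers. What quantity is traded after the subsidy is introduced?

x' = 398

Pre-subsidy: 914 - 6P = -906 + 8P gives P* = 130, x* = 134.
With the subsidy, sellers receive Ps = Pb + 77 for each unit, where Pb is the price buyers pay.
Supply in terms of Pb becomes xs = -906 + 8(Pb + 77) = -290 + 8Pb. Setting this equal to demand: 914 - 6Pb = -290 + 8Pb, so Pb = 86.
Sellers receive Ps = 86 + 77 = 163; x' = 914 − 6·86 = 398.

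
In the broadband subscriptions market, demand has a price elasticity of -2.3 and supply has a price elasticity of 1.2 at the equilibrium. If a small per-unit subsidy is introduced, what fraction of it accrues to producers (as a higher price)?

For a small subsidy around the equilibrium, the benefit split depends on the relative slopes, which at a point are proportional to the elasticities.
Buyer share = εs/(εs + |εd|) = 1.2/(1.2 + 2.3) = 12/35; seller share = |εd|/(εs + |εd|) = 23/35.
So producers capture 23/35 of the subsidy.

Producer share = 23/35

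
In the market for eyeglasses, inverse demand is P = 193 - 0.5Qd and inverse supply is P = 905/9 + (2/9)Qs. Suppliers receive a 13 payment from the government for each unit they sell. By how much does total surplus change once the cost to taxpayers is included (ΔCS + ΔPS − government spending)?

Net change in total surplus = -117

Pre-subsidy: 193 - 0.5Q = 905/9 + (2/9)Q gives Q* = 128 and P* = 129.
With the subsidy, sellers receive Ps = Pb + 13 for each unit, where Pb is the price buyers pay.
On the curves, Pb = 193 - 0.5Q and Ps = 905/9 + (2/9)Q; the wedge Ps − Pb = 13 gives 905/9 + (2/9)Q − (193 - 0.5Q) = 13, so Q' = 146.
Then Pb = 193 − 0.5·146 = 120 and Ps = 905/9 + (2/9)·146 = 133.
ΔCS = ½(128 + 146)(129 − 120) = 1233; ΔPS = ½(128 + 146)(133 − 129) = 548.
Government spending = 13 × 146 = 1898.
Net change = 1233 + 548 − 1898 = -117. The loss equals the DWL triangle ½·13·18.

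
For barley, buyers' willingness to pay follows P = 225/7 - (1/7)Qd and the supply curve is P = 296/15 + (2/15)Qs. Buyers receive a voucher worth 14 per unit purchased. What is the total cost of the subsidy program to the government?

Pre-subsidy: 225/7 - (1/7)Q = 296/15 + (2/15)Q gives Q* = 1303/29 and P* = 746/29.
With the rebate, buyers effectively pay Pb = Ps − 14, where Ps is the price sellers receive.
On the curves, Pb = 225/7 - (1/7)Q and Ps = 296/15 + (2/15)Q; the wedge Ps − Pb = 14 gives 296/15 + (2/15)Q − (225/7 - (1/7)Q) = 14, so Q' = 2773/29.
Then Pb = 225/7 − (1/7)·(2773/29) = 536/29 and Ps = 296/15 + (2/15)·(2773/29) = 942/29.
Government outlay = subsidy × quantity = 14 × 2773/29 = 38822/29.

Government cost = 38822/29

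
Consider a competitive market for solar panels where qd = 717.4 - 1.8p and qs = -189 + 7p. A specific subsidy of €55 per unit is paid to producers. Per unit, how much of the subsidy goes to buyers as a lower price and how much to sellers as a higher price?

Buyers gain €43.75 per unit; sellers gain €11.25 per unit

Pre-subsidy: 717.4 - 1.8p = -189 + 7p gives p* = 103, q* = 532.
With the subsidy, sellers receive ps = pb + 55 for each unit, where pb is the price buyers pay.
Supply in terms of pb becomes qs = -189 + 7(pb + 55) = 196 + 7pb. Setting this equal to demand: 717.4 - 1.8pb = 196 + 7pb, so pb = 59.25.
Sellers receive ps = 59.25 + 55 = 114.25; q' = 717.4 − 1.8·59.25 = 610.75.
Buyers' price falls by p* − pb = 103 − 59.25 = 43.75; sellers' price rises by ps − p* = 114.25 − 103 = 11.25.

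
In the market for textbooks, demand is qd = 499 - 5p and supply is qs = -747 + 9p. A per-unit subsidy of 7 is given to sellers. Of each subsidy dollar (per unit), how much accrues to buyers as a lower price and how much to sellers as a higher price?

Buyers gain 4.5 per unit; sellers gain 2.5 per unit

Pre-subsidy: 499 - 5p = -747 + 9p gives p* = 89, q* = 54.
With the subsidy, sellers receive ps = pb + 7 for each unit, where pb is the price buyers pay.
Supply in terms of pb becomes qs = -747 + 9(pb + 7) = -684 + 9pb. Setting this equal to demand: 499 - 5pb = -684 + 9pb, so pb = 84.5.
Sellers receive ps = 84.5 + 7 = 91.5; q' = 499 − 5·84.5 = 76.5.
Buyers' price falls by p* − pb = 89 − 84.5 = 4.5; sellers' price rises by ps − p* = 91.5 − 89 = 2.5.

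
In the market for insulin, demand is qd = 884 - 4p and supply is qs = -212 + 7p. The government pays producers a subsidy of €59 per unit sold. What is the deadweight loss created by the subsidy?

Deadweight loss = 48734/11

Pre-subsidy: 884 - 4p = -212 + 7p gives p* = 1096/11, q* = 5340/11.
With the subsidy, sellers receive ps = pb + 59 for each unit, where pb is the price buyers pay.
Supply in terms of pb becomes qs = -212 + 7(pb + 59) = 201 + 7pb. Setting this equal to demand: 884 - 4pb = 201 + 7pb, so pb = 683/11.
Sellers receive ps = 683/11 + 59 = 1332/11; q' = 884 − 4·(683/11) = 6992/11.
The subsidy expands output by 6992/11 − 5340/11 = 1652/11 past the efficient level; on those units the gap between marginal cost and willingness to pay runs from 0 up to 59.
DWL = ½ × 59 × 1652/11 = 48734/11.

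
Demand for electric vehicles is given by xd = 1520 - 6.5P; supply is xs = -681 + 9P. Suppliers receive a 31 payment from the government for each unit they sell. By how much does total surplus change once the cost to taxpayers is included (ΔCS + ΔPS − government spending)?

Net change in total surplus = -1813.5

Pre-subsidy: 1520 - 6.5P = -681 + 9P gives P* = 142, x* = 597.
With the subsidy, sellers receive Ps = Pb + 31 for each unit, where Pb is the price buyers pay.
Supply in terms of Pb becomes xs = -681 + 9(Pb + 31) = -402 + 9Pb. Setting this equal to demand: 1520 - 6.5Pb = -402 + 9Pb, so Pb = 124.
Sellers receive Ps = 124 + 31 = 155; x' = 1520 − 6.5·124 = 714.
ΔCS = ½(597 + 714)(142 − 124) = 11799; ΔPS = ½(597 + 714)(155 − 142) = 8521.5.
Government spending = 31 × 714 = 22134.
Net change = 11799 + 8521.5 − 22134 = -1813.5. The loss equals the DWL triangle ½·31·117.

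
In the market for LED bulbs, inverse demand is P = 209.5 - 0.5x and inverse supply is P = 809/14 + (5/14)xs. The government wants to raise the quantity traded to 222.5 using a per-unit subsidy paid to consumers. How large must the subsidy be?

At x = 222.5, from the demand curve buyers pay Pb = 209.5 − 0.5·222.5 = 98.25; from the supply curve sellers need Ps = 809/14 + (5/14)·222.5 = 137.25.
The subsidy must fill the gap: s = Ps − Pb = 137.25 − 98.25 = 39.

Required subsidy s = 39 per unit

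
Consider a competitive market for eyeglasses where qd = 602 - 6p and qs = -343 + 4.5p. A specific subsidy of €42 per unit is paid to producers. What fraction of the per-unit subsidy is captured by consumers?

Consumer share = 3/7

Pre-subsidy: 602 - 6p = -343 + 4.5p gives p* = 90, q* = 62.
With the subsidy, sellers receive ps = pb + 42 for each unit, where pb is the price buyers pay.
Supply in terms of pb becomes qs = -343 + 4.5(pb + 42) = -154 + 4.5pb. Setting this equal to demand: 602 - 6pb = -154 + 4.5pb, so pb = 72.
Sellers receive ps = 72 + 42 = 114; q' = 602 − 6·72 = 170.
Buyers' price falls by p* − pb = 90 − 72 = 18; sellers' price rises by ps − p* = 114 − 90 = 24.
So consumers capture 18/42 = 3/7 of each unit of subsidy.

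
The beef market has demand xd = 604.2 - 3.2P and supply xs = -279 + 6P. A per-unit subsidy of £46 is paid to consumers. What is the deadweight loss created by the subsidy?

Pre-subsidy: 604.2 - 3.2P = -279 + 6P gives P* = 96, x* = 297.
With the rebate, buyers effectively pay Pb = Ps − 46, where Ps is the price sellers receive.
Demand in terms of Ps becomes xd = 604.2 − 3.2(Ps − 46) = 751.4 - 3.2Ps. Setting this equal to supply: 751.4 - 3.2Ps = -279 + 6Ps, so Ps = 112.
Buyers pay Pb = 112 − 46 = 66; x' = -279 + 6·112 = 393.
The subsidy expands output by 393 − 297 = 96 past the efficient level; on those units the gap between marginal cost and willingness to pay runs from 0 up to 46.
DWL = ½ × 46 × 96 = 2208.

Deadweight loss = £2208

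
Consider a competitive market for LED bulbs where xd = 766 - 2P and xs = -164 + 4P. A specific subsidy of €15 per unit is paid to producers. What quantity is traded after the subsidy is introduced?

x' = 476

Pre-subsidy: 766 - 2P = -164 + 4P gives P* = 155, x* = 456.
With the subsidy, sellers receive Ps = Pb + 15 for each unit, where Pb is the price buyers pay.
Supply in terms of Pb becomes xs = -164 + 4(Pb + 15) = -104 + 4Pb. Setting this equal to demand: 766 - 2Pb = -104 + 4Pb, so Pb = 145.
Sellers receive Ps = 145 + 15 = 160; x' = 766 − 2·145 = 476.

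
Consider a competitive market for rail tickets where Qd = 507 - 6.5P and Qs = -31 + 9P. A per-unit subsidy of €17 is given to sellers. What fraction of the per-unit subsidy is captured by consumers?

Pre-subsidy: 507 - 6.5P = -31 + 9P gives P* = 1076/31, Q* = 8723/31.
With the subsidy, sellers receive Ps = Pb + 17 for each unit, where Pb is the price buyers pay.
Supply in terms of Pb becomes Qs = -31 + 9(Pb + 17) = 122 + 9Pb. Setting this equal to demand: 507 - 6.5Pb = 122 + 9Pb, so Pb = 770/31.
Sellers receive Ps = 770/31 + 17 = 1297/31; Q' = 507 − 6.5·(770/31) = 10712/31.
Buyers' price falls by P* − Pb = 1076/31 − 770/31 = 306/31; sellers' price rises by Ps − P* = 1297/31 − 1076/31 = 221/31.
So consumers capture (306/31)/17 = 18/31 of each unit of subsidy.

Consumer share = 18/31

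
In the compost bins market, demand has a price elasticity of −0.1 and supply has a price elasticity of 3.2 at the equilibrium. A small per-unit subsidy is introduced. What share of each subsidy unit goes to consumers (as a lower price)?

For a small subsidy around the equilibrium, the benefit split depends on the relative slopes, which at a point are proportional to the elasticities.
Buyer share = εs/(εs + |εd|) = 3.2/(3.2 + 0.1) = 32/33; seller share = |εd|/(εs + |εd|) = 1/33.

Consumer share = 32/33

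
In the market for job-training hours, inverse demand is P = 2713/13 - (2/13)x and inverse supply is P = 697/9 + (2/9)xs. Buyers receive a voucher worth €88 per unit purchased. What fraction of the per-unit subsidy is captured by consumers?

Pre-subsidy: 2713/13 - (2/13)x = 697/9 + (2/9)x gives x* = 349 and P* = 155.
With the rebate, buyers effectively pay Pb = Ps − 88, where Ps is the price sellers receive.
On the curves, Pb = 2713/13 - (2/13)x and Ps = 697/9 + (2/9)x; the wedge Ps − Pb = 88 gives 697/9 + (2/9)x − (2713/13 - (2/13)x) = 88, so x' = 583.
Then Pb = 2713/13 − (2/13)·583 = 119 and Ps = 697/9 + (2/9)·583 = 207.
Buyers' price falls by P* − Pb = 155 − 119 = 36; sellers' price rises by Ps − P* = 207 − 155 = 52.
So consumers capture 36/88 = 9/22 of each unit of subsidy.

Consumer share = 9/22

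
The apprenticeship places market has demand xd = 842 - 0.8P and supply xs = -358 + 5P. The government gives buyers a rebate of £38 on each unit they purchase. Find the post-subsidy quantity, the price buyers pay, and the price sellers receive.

Pre-subsidy: 842 - 0.8P = -358 + 5P gives P* = 6000/29, x* = 19618/29.
With the rebate, buyers effectively pay Pb = Ps − 38, where Ps is the price sellers receive.
Demand in terms of Ps becomes xd = 842 − 0.8(Ps − 38) = 872.4 - 0.8Ps. Setting this equal to supply: 872.4 - 0.8Ps = -358 + 5Ps, so Ps = 6152/29.
Buyers pay Pb = 6152/29 − 38 = 5050/29; x' = -358 + 5·(6152/29) = 20378/29.

x' = 20378/29; buyers pay 5050/29; sellers receive 6152/29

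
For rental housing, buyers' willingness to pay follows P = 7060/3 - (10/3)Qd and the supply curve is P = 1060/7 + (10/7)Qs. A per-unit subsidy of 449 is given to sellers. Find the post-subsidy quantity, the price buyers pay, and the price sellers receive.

Q' = 556.69; buyers pay 497.7; sellers receive 946.7

Pre-subsidy: 7060/3 - (10/3)Q = 1060/7 + (10/7)Q gives Q* = 462.4 and P* = 812.
With the subsidy, sellers receive Ps = Pb + 449 for each unit, where Pb is the price buyers pay.
On the curves, Pb = 7060/3 - (10/3)Q and Ps = 1060/7 + (10/7)Q; the wedge Ps − Pb = 449 gives 1060/7 + (10/7)Q − (7060/3 - (10/3)Q) = 449, so Q' = 556.69.
Then Pb = 7060/3 − (10/3)·556.69 = 497.7 and Ps = 1060/7 + (10/7)·556.69 = 946.7.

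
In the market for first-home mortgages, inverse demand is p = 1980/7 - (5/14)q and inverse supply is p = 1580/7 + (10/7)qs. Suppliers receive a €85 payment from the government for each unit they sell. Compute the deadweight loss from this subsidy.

Deadweight loss = €2023

Pre-subsidy: 1980/7 - (5/14)q = 1580/7 + (10/7)q gives q* = 32 and p* = 1900/7.
With the subsidy, sellers receive ps = pb + 85 for each unit, where pb is the price buyers pay.
On the curves, pb = 1980/7 - (5/14)q and ps = 1580/7 + (10/7)q; the wedge ps − pb = 85 gives 1580/7 + (10/7)q − (1980/7 - (5/14)q) = 85, so q' = 79.6.
Then pb = 1980/7 − (5/14)·79.6 = 1781/7 and ps = 1580/7 + (10/7)·79.6 = 2376/7.
The subsidy expands output by 79.6 − 32 = 47.6 past the efficient level; on those units the gap between marginal cost and willingness to pay runs from 0 up to 85.
DWL = ½ × 85 × 47.6 = 2023.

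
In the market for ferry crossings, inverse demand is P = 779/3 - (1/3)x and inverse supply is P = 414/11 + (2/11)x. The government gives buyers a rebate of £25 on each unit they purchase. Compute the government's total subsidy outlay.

Pre-subsidy: 779/3 - (1/3)x = 414/11 + (2/11)x gives x* = 431 and P* = 116.
With the rebate, buyers effectively pay Pb = Ps − 25, where Ps is the price sellers receive.
On the curves, Pb = 779/3 - (1/3)x and Ps = 414/11 + (2/11)x; the wedge Ps − Pb = 25 gives 414/11 + (2/11)x − (779/3 - (1/3)x) = 25, so x' = 8152/17.
Then Pb = 779/3 − (1/3)·(8152/17) = 1697/17 and Ps = 414/11 + (2/11)·(8152/17) = 2122/17.
Government outlay = subsidy × quantity = 25 × 8152/17 = 203800/17.

Government cost = 203800/17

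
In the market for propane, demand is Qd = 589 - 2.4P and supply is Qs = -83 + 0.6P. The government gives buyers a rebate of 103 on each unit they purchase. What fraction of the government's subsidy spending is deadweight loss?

DWL / government spending = 618/2521

Pre-subsidy: 589 - 2.4P = -83 + 0.6P gives P* = 224, Q* = 51.4.
With the rebate, buyers effectively pay Pb = Ps − 103, where Ps is the price sellers receive.
Demand in terms of Ps becomes Qd = 589 − 2.4(Ps − 103) = 836.2 - 2.4Ps. Setting this equal to supply: 836.2 - 2.4Ps = -83 + 0.6Ps, so Ps = 306.4.
Buyers pay Pb = 306.4 − 103 = 203.4; Q' = -83 + 0.6·306.4 = 100.84.
ΔCS = ½(51.4 + 100.84)(224 − 203.4) = 1568.072; ΔPS = ½(51.4 + 100.84)(306.4 − 224) = 6272.288.
Government spending = 103 × 100.84 = 10386.52.
DWL = ½ × 103 × (100.84 − 51.4) = 2546.16; fraction = 2546.16 / 10386.52 = 618/2521.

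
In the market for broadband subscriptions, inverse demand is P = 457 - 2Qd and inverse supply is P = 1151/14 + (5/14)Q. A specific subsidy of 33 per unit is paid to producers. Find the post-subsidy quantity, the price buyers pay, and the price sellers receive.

Q' = 173; buyers pay 111; sellers receive 144

Pre-subsidy: 457 - 2Q = 1151/14 + (5/14)Q gives Q* = 159 and P* = 139.
With the subsidy, sellers receive Ps = Pb + 33 for each unit, where Pb is the price buyers pay.
On the curves, Pb = 457 - 2Q and Ps = 1151/14 + (5/14)Q; the wedge Ps − Pb = 33 gives 1151/14 + (5/14)Q − (457 - 2Q) = 33, so Q' = 173.
Then Pb = 457 − 2·173 = 111 and Ps = 1151/14 + (5/14)·173 = 144.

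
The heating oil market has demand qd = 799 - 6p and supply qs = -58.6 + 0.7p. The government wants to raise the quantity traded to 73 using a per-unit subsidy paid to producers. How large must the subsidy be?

At q = 73, invert demand for the buyer price: pb = (799 − 73)/6 = 121; invert supply for the seller price: ps = (73 − (-58.6))/0.7 = 188.
The subsidy must fill the gap: s = ps − pb = 188 − 121 = 67.

Required subsidy s = 67 per unit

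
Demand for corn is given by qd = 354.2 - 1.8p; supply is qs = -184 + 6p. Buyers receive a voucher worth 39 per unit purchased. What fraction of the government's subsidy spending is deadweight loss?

Pre-subsidy: 354.2 - 1.8p = -184 + 6p gives p* = 69, q* = 230.
With the rebate, buyers effectively pay pb = ps − 39, where ps is the price sellers receive.
Demand in terms of ps becomes qd = 354.2 − 1.8(ps − 39) = 424.4 - 1.8ps. Setting this equal to supply: 424.4 - 1.8ps = -184 + 6ps, so ps = 78.
Buyers pay pb = 78 − 39 = 39; q' = -184 + 6·78 = 284.
ΔCS = ½(230 + 284)(69 − 39) = 7710; ΔPS = ½(230 + 284)(78 − 69) = 2313.
Government spending = 39 × 284 = 11076.
DWL = ½ × 39 × (284 − 230) = 1053; fraction = 1053 / 11076 = 27/284.

DWL / government spending = 27/284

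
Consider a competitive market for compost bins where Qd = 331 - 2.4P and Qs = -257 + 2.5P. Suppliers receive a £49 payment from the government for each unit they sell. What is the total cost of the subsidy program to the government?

Government cost = £5047

Pre-subsidy: 331 - 2.4P = -257 + 2.5P gives P* = 120, Q* = 43.
With the subsidy, sellers receive Ps = Pb + 49 for each unit, where Pb is the price buyers pay.
Supply in terms of Pb becomes Qs = -257 + 2.5(Pb + 49) = -134.5 + 2.5Pb. Setting this equal to demand: 331 - 2.4Pb = -134.5 + 2.5Pb, so Pb = 95.
Sellers receive Ps = 95 + 49 = 144; Q' = 331 − 2.4·95 = 103.
Government outlay = subsidy × quantity = 49 × 103 = 5047.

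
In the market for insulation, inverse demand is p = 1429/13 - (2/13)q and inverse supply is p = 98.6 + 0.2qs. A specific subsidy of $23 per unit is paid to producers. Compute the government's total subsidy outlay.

Pre-subsidy: 1429/13 - (2/13)q = 98.6 + 0.2q gives q* = 32 and p* = 105.
With the subsidy, sellers receive ps = pb + 23 for each unit, where pb is the price buyers pay.
On the curves, pb = 1429/13 - (2/13)q and ps = 98.6 + 0.2q; the wedge ps − pb = 23 gives 98.6 + 0.2q − (1429/13 - (2/13)q) = 23, so q' = 97.
Then pb = 1429/13 − (2/13)·97 = 95 and ps = 98.6 + 0.2·97 = 118.
Government outlay = subsidy × quantity = 23 × 97 = 2231.

Government cost = $2231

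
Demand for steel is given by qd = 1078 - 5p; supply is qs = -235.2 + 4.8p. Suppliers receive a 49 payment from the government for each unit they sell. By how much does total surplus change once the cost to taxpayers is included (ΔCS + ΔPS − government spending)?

Pre-subsidy: 1078 - 5p = -235.2 + 4.8p gives p* = 134, q* = 408.
With the subsidy, sellers receive ps = pb + 49 for each unit, where pb is the price buyers pay.
Supply in terms of pb becomes qs = -235.2 + 4.8(pb + 49) = 0 + 4.8pb. Setting this equal to demand: 1078 - 5pb = 0 + 4.8pb, so pb = 110.
Sellers receive ps = 110 + 49 = 159; q' = 1078 − 5·110 = 528.
ΔCS = ½(408 + 528)(134 − 110) = 11232; ΔPS = ½(408 + 528)(159 − 134) = 11700.
Government spending = 49 × 528 = 25872.
Net change = 11232 + 11700 − 25872 = -2940. The loss equals the DWL triangle ½·49·120.

Net change in total surplus = -2940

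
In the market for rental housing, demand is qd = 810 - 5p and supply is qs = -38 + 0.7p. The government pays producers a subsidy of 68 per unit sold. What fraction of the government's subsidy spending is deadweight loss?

Pre-subsidy: 810 - 5p = -38 + 0.7p gives p* = 8480/57, q* = 3770/57.
With the subsidy, sellers receive ps = pb + 68 for each unit, where pb is the price buyers pay.
Supply in terms of pb becomes qs = -38 + 0.7(pb + 68) = 9.6 + 0.7pb. Setting this equal to demand: 810 - 5pb = 9.6 + 0.7pb, so pb = 2668/19.
Sellers receive ps = 2668/19 + 68 = 3960/19; q' = 810 − 5·(2668/19) = 2050/19.
ΔCS = ½(3770/57 + 2050/19)(8480/57 − 2668/19) = 2360960/3249; ΔPS = ½(3770/57 + 2050/19)(3960/19 − 8480/57) = 16864000/3249.
Government spending = 68 × 2050/19 = 139400/19.
DWL = ½ × 68 × (2050/19 − 3770/57) = 80920/57; fraction = (80920/57) / (139400/19) = 119/615.

DWL / government spending = 119/615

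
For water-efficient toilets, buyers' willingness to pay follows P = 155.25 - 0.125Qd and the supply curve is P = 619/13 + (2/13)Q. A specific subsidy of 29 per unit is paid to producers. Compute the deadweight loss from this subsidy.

Pre-subsidy: 155.25 - 0.125Q = 619/13 + (2/13)Q gives Q* = 386 and P* = 107.
With the subsidy, sellers receive Ps = Pb + 29 for each unit, where Pb is the price buyers pay.
On the curves, Pb = 155.25 - 0.125Q and Ps = 619/13 + (2/13)Q; the wedge Ps − Pb = 29 gives 619/13 + (2/13)Q − (155.25 - 0.125Q) = 29, so Q' = 490.
Then Pb = 155.25 − 0.125·490 = 94 and Ps = 619/13 + (2/13)·490 = 123.
The subsidy expands output by 490 − 386 = 104 past the efficient level; on those units the gap between marginal cost and willingness to pay runs from 0 up to 29.
DWL = ½ × 29 × 104 = 1508.

Deadweight loss = 1508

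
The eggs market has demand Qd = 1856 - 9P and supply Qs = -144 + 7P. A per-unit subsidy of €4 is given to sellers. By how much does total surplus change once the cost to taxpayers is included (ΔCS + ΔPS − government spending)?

Pre-subsidy: 1856 - 9P = -144 + 7P gives P* = 125, Q* = 731.
With the subsidy, sellers receive Ps = Pb + 4 for each unit, where Pb is the price buyers pay.
Supply in terms of Pb becomes Qs = -144 + 7(Pb + 4) = -116 + 7Pb. Setting this equal to demand: 1856 - 9Pb = -116 + 7Pb, so Pb = 123.25.
Sellers receive Ps = 123.25 + 4 = 127.25; Q' = 1856 − 9·123.25 = 746.75.
ΔCS = ½(731 + 746.75)(125 − 123.25) = 1293.03125; ΔPS = ½(731 + 746.75)(127.25 − 125) = 1662.46875.
Government spending = 4 × 746.75 = 2987.
Net change = 1293.03125 + 1662.46875 − 2987 = -31.5. The loss equals the DWL triangle ½·4·15.75.

Net change in total surplus = -€31.5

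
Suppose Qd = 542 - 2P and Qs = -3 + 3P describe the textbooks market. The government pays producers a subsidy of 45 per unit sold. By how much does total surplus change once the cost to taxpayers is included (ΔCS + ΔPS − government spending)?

Net change in total surplus = -1215

Pre-subsidy: 542 - 2P = -3 + 3P gives P* = 109, Q* = 324.
With the subsidy, sellers receive Ps = Pb + 45 for each unit, where Pb is the price buyers pay.
Supply in terms of Pb becomes Qs = -3 + 3(Pb + 45) = 132 + 3Pb. Setting this equal to demand: 542 - 2Pb = 132 + 3Pb, so Pb = 82.
Sellers receive Ps = 82 + 45 = 127; Q' = 542 − 2·82 = 378.
ΔCS = ½(324 + 378)(109 − 82) = 9477; ΔPS = ½(324 + 378)(127 − 109) = 6318.
Government spending = 45 × 378 = 17010.
Net change = 9477 + 6318 − 17010 = -1215. The loss equals the DWL triangle ½·45·54.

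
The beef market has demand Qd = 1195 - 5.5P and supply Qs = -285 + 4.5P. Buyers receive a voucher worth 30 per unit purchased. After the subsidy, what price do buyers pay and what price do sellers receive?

Buyers pay 134.5; sellers receive 164.5

Pre-subsidy: 1195 - 5.5P = -285 + 4.5P gives P* = 148, Q* = 381.
With the rebate, buyers effectively pay Pb = Ps − 30, where Ps is the price sellers receive.
Demand in terms of Ps becomes Qd = 1195 − 5.5(Ps − 30) = 1360 - 5.5Ps. Setting this equal to supply: 1360 - 5.5Ps = -285 + 4.5Ps, so Ps = 164.5.
Buyers pay Pb = 164.5 − 30 = 134.5; Q' = -285 + 4.5·164.5 = 455.25.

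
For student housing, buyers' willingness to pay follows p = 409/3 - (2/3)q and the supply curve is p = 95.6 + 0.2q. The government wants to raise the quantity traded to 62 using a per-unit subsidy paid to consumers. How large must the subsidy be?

At q = 62, from the demand curve buyers pay pb = 409/3 − (2/3)·62 = 95; from the supply curve sellers need ps = 95.6 + 0.2·62 = 108.
The subsidy must fill the gap: s = ps − pb = 108 − 95 = 13.

Required subsidy s = 13 per unit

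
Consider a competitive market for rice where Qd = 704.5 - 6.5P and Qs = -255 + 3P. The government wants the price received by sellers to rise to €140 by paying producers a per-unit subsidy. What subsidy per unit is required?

At a seller price of 140, quantity supplied is -255 + 3·140 = 165.
Buyers absorb 165 only when they pay Pb with 704.5 − 6.5·Pb = 165, i.e. Pb = 83.
s = Ps − Pb = 140 − 83 = 57.

Required subsidy s = €57 per unit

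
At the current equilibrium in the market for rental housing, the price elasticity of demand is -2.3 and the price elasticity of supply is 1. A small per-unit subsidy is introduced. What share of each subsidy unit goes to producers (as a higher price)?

Producer share = 23/33

For a small subsidy around the equilibrium, the benefit split depends on the relative slopes, which at a point are proportional to the elasticities.
Buyer share = εs/(εs + |εd|) = 1/(1 + 2.3) = 10/33; seller share = |εd|/(εs + |εd|) = 23/33.
So producers capture 23/33 of the subsidy.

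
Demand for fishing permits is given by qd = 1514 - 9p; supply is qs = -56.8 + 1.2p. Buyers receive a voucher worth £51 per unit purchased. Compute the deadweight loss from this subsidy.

Deadweight loss = £1377

Pre-subsidy: 1514 - 9p = -56.8 + 1.2p gives p* = 154, q* = 128.
With the rebate, buyers effectively pay pb = ps − 51, where ps is the price sellers receive.
Demand in terms of ps becomes qd = 1514 − 9(ps − 51) = 1973 - 9ps. Setting this equal to supply: 1973 - 9ps = -56.8 + 1.2ps, so ps = 199.
Buyers pay pb = 199 − 51 = 148; q' = -56.8 + 1.2·199 = 182.
The subsidy expands output by 182 − 128 = 54 past the efficient level; on those units the gap between marginal cost and willingness to pay runs from 0 up to 51.
DWL = ½ × 51 × 54 = 1377.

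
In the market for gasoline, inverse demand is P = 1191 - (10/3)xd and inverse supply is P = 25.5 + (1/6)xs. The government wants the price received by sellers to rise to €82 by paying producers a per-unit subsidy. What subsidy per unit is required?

At a seller price of 82, quantity supplied is -153 + 6·82 = 339.
Buyers absorb 339 only when they pay Pb = 1191 − (10/3)·339 = 61.
s = Ps − Pb = 82 − 61 = 21.

Required subsidy s = €21 per unit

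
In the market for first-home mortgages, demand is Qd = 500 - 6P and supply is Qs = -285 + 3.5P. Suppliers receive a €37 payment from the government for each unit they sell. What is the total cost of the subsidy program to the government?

Pre-subsidy: 500 - 6P = -285 + 3.5P gives P* = 1570/19, Q* = 80/19.
With the subsidy, sellers receive Ps = Pb + 37 for each unit, where Pb is the price buyers pay.
Supply in terms of Pb becomes Qs = -285 + 3.5(Pb + 37) = -155.5 + 3.5Pb. Setting this equal to demand: 500 - 6Pb = -155.5 + 3.5Pb, so Pb = 69.
Sellers receive Ps = 69 + 37 = 106; Q' = 500 − 6·69 = 86.
Government outlay = subsidy × quantity = 37 × 86 = 3182.

Government cost = €3182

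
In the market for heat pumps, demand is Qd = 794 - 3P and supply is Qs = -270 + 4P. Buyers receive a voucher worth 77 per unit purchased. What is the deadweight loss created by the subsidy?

Pre-subsidy: 794 - 3P = -270 + 4P gives P* = 152, Q* = 338.
With the rebate, buyers effectively pay Pb = Ps − 77, where Ps is the price sellers receive.
Demand in terms of Ps becomes Qd = 794 − 3(Ps − 77) = 1025 - 3Ps. Setting this equal to supply: 1025 - 3Ps = -270 + 4Ps, so Ps = 185.
Buyers pay Pb = 185 − 77 = 108; Q' = -270 + 4·185 = 470.
The subsidy expands output by 470 − 338 = 132 past the efficient level; on those units the gap between marginal cost and willingness to pay runs from 0 up to 77.
DWL = ½ × 77 × 132 = 5082.

Deadweight loss = 5082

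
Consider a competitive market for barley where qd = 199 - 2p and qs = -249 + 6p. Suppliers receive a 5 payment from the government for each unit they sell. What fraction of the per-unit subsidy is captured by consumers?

Pre-subsidy: 199 - 2p = -249 + 6p gives p* = 56, q* = 87.
With the subsidy, sellers receive ps = pb + 5 for each unit, where pb is the price buyers pay.
Supply in terms of pb becomes qs = -249 + 6(pb + 5) = -219 + 6pb. Setting this equal to demand: 199 - 2pb = -219 + 6pb, so pb = 52.25.
Sellers receive ps = 52.25 + 5 = 57.25; q' = 199 − 2·52.25 = 94.5.
Buyers' price falls by p* − pb = 56 − 52.25 = 3.75; sellers' price rises by ps − p* = 57.25 − 56 = 1.25.
So consumers capture 3.75/5 = 0.75 of each unit of subsidy.

Consumer share = 0.75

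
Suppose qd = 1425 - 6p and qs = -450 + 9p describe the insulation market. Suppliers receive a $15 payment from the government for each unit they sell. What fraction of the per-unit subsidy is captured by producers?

Producer share = 0.4

Pre-subsidy: 1425 - 6p = -450 + 9p gives p* = 125, q* = 675.
With the subsidy, sellers receive ps = pb + 15 for each unit, where pb is the price buyers pay.
Supply in terms of pb becomes qs = -450 + 9(pb + 15) = -315 + 9pb. Setting this equal to demand: 1425 - 6pb = -315 + 9pb, so pb = 116.
Sellers receive ps = 116 + 15 = 131; q' = 1425 − 6·116 = 729.
Buyers' price falls by p* − pb = 125 − 116 = 9; sellers' price rises by ps − p* = 131 − 125 = 6.
So producers capture 6/15 = 0.4 of each unit of subsidy.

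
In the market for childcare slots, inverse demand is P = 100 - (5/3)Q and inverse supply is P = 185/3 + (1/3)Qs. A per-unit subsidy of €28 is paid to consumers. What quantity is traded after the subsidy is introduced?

Pre-subsidy: 100 - (5/3)Q = 185/3 + (1/3)Q gives Q* = 115/6 and P* = 1225/18.
With the rebate, buyers effectively pay Pb = Ps − 28, where Ps is the price sellers receive.
On the curves, Pb = 100 - (5/3)Q and Ps = 185/3 + (1/3)Q; the wedge Ps − Pb = 28 gives 185/3 + (1/3)Q − (100 - (5/3)Q) = 28, so Q' = 199/6.
Then Pb = 100 − (5/3)·(199/6) = 805/18 and Ps = 185/3 + (1/3)·(199/6) = 1309/18.

Q' = 199/6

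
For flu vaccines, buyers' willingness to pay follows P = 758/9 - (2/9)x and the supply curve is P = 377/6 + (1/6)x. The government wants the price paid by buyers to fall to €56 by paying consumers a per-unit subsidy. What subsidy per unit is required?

Required subsidy s = €28 per unit

At a buyer price of 56, quantity demanded is 379 − 4.5·56 = 127.
Sellers supply 127 only when they receive Ps = 377/6 + (1/6)·127 = 84.
s = Ps − Pb = 84 − 56 = 28.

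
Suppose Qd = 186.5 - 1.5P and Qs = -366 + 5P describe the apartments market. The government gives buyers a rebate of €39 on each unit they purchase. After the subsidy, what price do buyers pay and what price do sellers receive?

Buyers pay €55; sellers receive €94

Pre-subsidy: 186.5 - 1.5P = -366 + 5P gives P* = 85, Q* = 59.
With the rebate, buyers effectively pay Pb = Ps − 39, where Ps is the price sellers receive.
Demand in terms of Ps becomes Qd = 186.5 − 1.5(Ps − 39) = 245 - 1.5Ps. Setting this equal to supply: 245 - 1.5Ps = -366 + 5Ps, so Ps = 94.
Buyers pay Pb = 94 − 39 = 55; Q' = -366 + 5·94 = 104.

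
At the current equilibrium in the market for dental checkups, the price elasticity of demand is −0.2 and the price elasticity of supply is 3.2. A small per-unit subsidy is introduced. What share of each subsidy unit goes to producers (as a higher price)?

Producer share = 1/17

For a small subsidy around the equilibrium, the benefit split depends on the relative slopes, which at a point are proportional to the elasticities.
Buyer share = εs/(εs + |εd|) = 3.2/(3.2 + 0.2) = 16/17; seller share = |εd|/(εs + |εd|) = 1/17.
So producers capture 1/17 of the subsidy.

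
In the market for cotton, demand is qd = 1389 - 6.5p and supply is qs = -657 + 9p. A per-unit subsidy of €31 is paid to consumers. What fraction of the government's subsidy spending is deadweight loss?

DWL / government spending = 13/144

Pre-subsidy: 1389 - 6.5p = -657 + 9p gives p* = 132, q* = 531.
With the rebate, buyers effectively pay pb = ps − 31, where ps is the price sellers receive.
Demand in terms of ps becomes qd = 1389 − 6.5(ps − 31) = 1590.5 - 6.5ps. Setting this equal to supply: 1590.5 - 6.5ps = -657 + 9ps, so ps = 145.
Buyers pay pb = 145 − 31 = 114; q' = -657 + 9·145 = 648.
ΔCS = ½(531 + 648)(132 − 114) = 10611; ΔPS = ½(531 + 648)(145 − 132) = 7663.5.
Government spending = 31 × 648 = 20088.
DWL = ½ × 31 × (648 − 531) = 1813.5; fraction = 1813.5 / 20088 = 13/144.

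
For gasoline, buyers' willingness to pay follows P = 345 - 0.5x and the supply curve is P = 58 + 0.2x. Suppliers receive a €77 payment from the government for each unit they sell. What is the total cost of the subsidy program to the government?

Pre-subsidy: 345 - 0.5x = 58 + 0.2x gives x* = 410 and P* = 140.
With the subsidy, sellers receive Ps = Pb + 77 for each unit, where Pb is the price buyers pay.
On the curves, Pb = 345 - 0.5x and Ps = 58 + 0.2x; the wedge Ps − Pb = 77 gives 58 + 0.2x − (345 - 0.5x) = 77, so x' = 520.
Then Pb = 345 − 0.5·520 = 85 and Ps = 58 + 0.2·520 = 162.
Government outlay = subsidy × quantity = 77 × 520 = 40040.

Government cost = €40040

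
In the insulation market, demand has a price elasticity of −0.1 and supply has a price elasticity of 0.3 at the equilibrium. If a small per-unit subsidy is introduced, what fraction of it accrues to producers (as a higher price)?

For a small subsidy around the equilibrium, the benefit split depends on the relative slopes, which at a point are proportional to the elasticities.
Buyer share = εs/(εs + |εd|) = 0.3/(0.3 + 0.1) = 0.75; seller share = |εd|/(εs + |εd|) = 0.25.
So producers capture 0.25 of the subsidy.

Producer share = 0.25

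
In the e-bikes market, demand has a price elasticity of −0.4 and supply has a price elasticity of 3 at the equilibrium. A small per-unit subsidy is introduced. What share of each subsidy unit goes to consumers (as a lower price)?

Consumer share = 15/17

For a small subsidy around the equilibrium, the benefit split depends on the relative slopes, which at a point are proportional to the elasticities.
Buyer share = εs/(εs + |εd|) = 3/(3 + 0.4) = 15/17; seller share = |εd|/(εs + |εd|) = 2/17.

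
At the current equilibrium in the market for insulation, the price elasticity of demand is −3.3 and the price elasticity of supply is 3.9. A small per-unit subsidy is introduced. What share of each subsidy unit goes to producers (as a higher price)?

For a small subsidy around the equilibrium, the benefit split depends on the relative slopes, which at a point are proportional to the elasticities.
Buyer share = εs/(εs + |εd|) = 3.9/(3.9 + 3.3) = 13/24; seller share = |εd|/(εs + |εd|) = 11/24.
So producers capture 11/24 of the subsidy.

Producer share = 11/24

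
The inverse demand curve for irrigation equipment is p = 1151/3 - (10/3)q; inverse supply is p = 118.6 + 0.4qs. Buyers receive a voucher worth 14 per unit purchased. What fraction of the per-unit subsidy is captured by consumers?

Consumer share = 25/28

Pre-subsidy: 1151/3 - (10/3)q = 118.6 + 0.4q gives q* = 71 and p* = 147.
With the rebate, buyers effectively pay pb = ps − 14, where ps is the price sellers receive.
On the curves, pb = 1151/3 - (10/3)q and ps = 118.6 + 0.4q; the wedge ps − pb = 14 gives 118.6 + 0.4q − (1151/3 - (10/3)q) = 14, so q' = 74.75.
Then pb = 1151/3 − (10/3)·74.75 = 134.5 and ps = 118.6 + 0.4·74.75 = 148.5.
Buyers' price falls by p* − pb = 147 − 134.5 = 12.5; sellers' price rises by ps − p* = 148.5 − 147 = 1.5.
So consumers capture 12.5/14 = 25/28 of each unit of subsidy.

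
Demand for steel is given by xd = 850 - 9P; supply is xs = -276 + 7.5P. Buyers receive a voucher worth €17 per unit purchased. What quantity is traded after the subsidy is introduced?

x' = 3359/11

Pre-subsidy: 850 - 9P = -276 + 7.5P gives P* = 2252/33, x* = 2594/11.
With the rebate, buyers effectively pay Pb = Ps − 17, where Ps is the price sellers receive.
Demand in terms of Ps becomes xd = 850 − 9(Ps − 17) = 1003 - 9Ps. Setting this equal to supply: 1003 - 9Ps = -276 + 7.5Ps, so Ps = 2558/33.
Buyers pay Pb = 2558/33 − 17 = 1997/33; x' = -276 + 7.5·(2558/33) = 3359/11.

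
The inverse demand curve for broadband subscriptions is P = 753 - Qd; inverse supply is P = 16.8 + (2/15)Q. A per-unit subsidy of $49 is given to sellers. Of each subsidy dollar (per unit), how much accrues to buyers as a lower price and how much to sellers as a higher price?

Pre-subsidy: 753 - Q = 16.8 + (2/15)Q gives Q* = 11043/17 and P* = 1758/17.
With the subsidy, sellers receive Ps = Pb + 49 for each unit, where Pb is the price buyers pay.
On the curves, Pb = 753 - Q and Ps = 16.8 + (2/15)Q; the wedge Ps − Pb = 49 gives 16.8 + (2/15)Q − (753 - Q) = 49, so Q' = 11778/17.
Then Pb = 753 − 1·(11778/17) = 1023/17 and Ps = 16.8 + (2/15)·(11778/17) = 1856/17.
Buyers' price falls by P* − Pb = 1758/17 − 1023/17 = 735/17; sellers' price rises by Ps − P* = 1856/17 − 1758/17 = 98/17.

Buyers gain 735/17 per unit; sellers gain 98/17 per unit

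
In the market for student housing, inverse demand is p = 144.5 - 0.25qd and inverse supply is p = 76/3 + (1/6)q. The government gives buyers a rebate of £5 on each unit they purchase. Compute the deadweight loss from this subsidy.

Pre-subsidy: 144.5 - 0.25q = 76/3 + (1/6)q gives q* = 286 and p* = 73.
With the rebate, buyers effectively pay pb = ps − 5, where ps is the price sellers receive.
On the curves, pb = 144.5 - 0.25q and ps = 76/3 + (1/6)q; the wedge ps − pb = 5 gives 76/3 + (1/6)q − (144.5 - 0.25q) = 5, so q' = 298.
Then pb = 144.5 − 0.25·298 = 70 and ps = 76/3 + (1/6)·298 = 75.
The subsidy expands output by 298 − 286 = 12 past the efficient level; on those units the gap between marginal cost and willingness to pay runs from 0 up to 5.
DWL = ½ × 5 × 12 = 30.

Deadweight loss = £30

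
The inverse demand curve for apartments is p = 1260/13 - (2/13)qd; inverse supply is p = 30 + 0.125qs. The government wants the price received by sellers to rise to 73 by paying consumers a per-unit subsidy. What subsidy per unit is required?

Required subsidy s = 29 per unit

At a seller price of 73, quantity supplied is -240 + 8·73 = 344.
Buyers absorb 344 only when they pay pb = 1260/13 − (2/13)·344 = 44.
s = ps − pb = 73 − 44 = 29.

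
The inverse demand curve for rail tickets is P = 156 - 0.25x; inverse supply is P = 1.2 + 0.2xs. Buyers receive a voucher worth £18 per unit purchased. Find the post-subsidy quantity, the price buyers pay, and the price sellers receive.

Pre-subsidy: 156 - 0.25x = 1.2 + 0.2x gives x* = 344 and P* = 70.
With the rebate, buyers effectively pay Pb = Ps − 18, where Ps is the price sellers receive.
On the curves, Pb = 156 - 0.25x and Ps = 1.2 + 0.2x; the wedge Ps − Pb = 18 gives 1.2 + 0.2x − (156 - 0.25x) = 18, so x' = 384.
Then Pb = 156 − 0.25·384 = 60 and Ps = 1.2 + 0.2·384 = 78.

x' = 384; buyers pay £60; sellers receive £78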